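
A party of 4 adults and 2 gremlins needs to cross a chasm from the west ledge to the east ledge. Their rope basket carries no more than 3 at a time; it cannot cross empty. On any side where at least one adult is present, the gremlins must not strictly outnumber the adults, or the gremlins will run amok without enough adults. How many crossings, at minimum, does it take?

Counting alone: each trip to the east ledge takes at most 3 across and each return brings at least 1 back, so after t trips out (and t−1 returns) at most 3t − (t−1) of the 6 are across; that first reaches 6 at t = 3, so at least 5 crossings are needed.
The plan below uses exactly 5 crossings, so it is optimal:
1. 2 gremlins → the east ledge.  (the west ledge: 4A 0G; the east ledge: 0A 2G)
2. 1 gremlin ← the west ledge.  (the west ledge: 4A 1G; the east ledge: 0A 1G)
3. 2 adults and 1 gremlin → the east ledge.  (the west ledge: 2A 0G; the east ledge: 2A 2G)
4. 1 gremlin ← the west ledge.  (the west ledge: 2A 1G; the east ledge: 2A 1G)
5. 2 adults and 1 gremlin → the east ledge.  (the west ledge: 0A 0G; the east ledge: 4A 2G)

5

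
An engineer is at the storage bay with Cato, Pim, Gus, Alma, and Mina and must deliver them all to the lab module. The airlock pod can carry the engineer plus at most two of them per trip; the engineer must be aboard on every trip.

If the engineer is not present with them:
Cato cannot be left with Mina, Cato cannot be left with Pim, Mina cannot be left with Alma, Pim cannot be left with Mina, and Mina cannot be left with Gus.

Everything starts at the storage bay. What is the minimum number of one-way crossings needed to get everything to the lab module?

7

Counting alone: the engineer can take at most 2 across per trip to the lab module, so moving all 5 needs at least 3 loaded trips out, with a return between consecutive ones — at least 5 crossings.
The safety rule pushes this higher. Following every safe sequence of crossings, the most of the 5 that can be at the lab module as the airlock pod arrives there on crossing 5 is 4 — never all 5.
So no plan with fewer than 7 crossings exists, and this one achieves 7:
1. Engineer goes to the lab module with Cato and Mina.
2. Engineer goes back to the storage bay with Cato.
3. Engineer goes to the lab module with Cato and Gus.
4. Engineer goes back to the storage bay with Mina.
5. Engineer goes to the lab module with Alma and Pim.
6. Engineer goes back to the storage bay with Cato.
7. Engineer goes to the lab module with Cato and Mina.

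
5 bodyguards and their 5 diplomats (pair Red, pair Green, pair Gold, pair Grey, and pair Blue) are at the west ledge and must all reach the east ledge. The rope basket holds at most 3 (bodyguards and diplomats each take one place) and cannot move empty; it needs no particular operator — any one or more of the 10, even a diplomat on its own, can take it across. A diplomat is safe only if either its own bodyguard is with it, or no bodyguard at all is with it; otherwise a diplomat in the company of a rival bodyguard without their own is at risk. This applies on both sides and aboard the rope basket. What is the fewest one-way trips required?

11

Counting alone: each trip to the east ledge takes at most 3 across and each return brings at least 1 back, so after t trips out (and t−1 returns) at most 3t − (t−1) of the 10 are across; that first reaches 10 at t = 5, so at least 9 crossings are needed.
The safety rule pushes this higher. Following every safe sequence of crossings, the most of the 10 that can be at the east ledge as the rope basket arrives there on crossing 9 is 9 — never all 10.
So no plan with fewer than 11 crossings exists, and this one achieves 11:
1. bodyguard Red and diplomat Red cross → the east ledge.
2. bodyguard Red crosses ← the west ledge.
3. diplomat Gold, diplomat Green, and diplomat Grey cross → the east ledge.
4. diplomat Red crosses ← the west ledge.
5. bodyguard Gold, bodyguard Green, and bodyguard Grey cross → the east ledge.
6. bodyguard Green and diplomat Green cross ← the west ledge.
7. bodyguard Blue, bodyguard Green, and bodyguard Red cross → the east ledge.
8. diplomat Gold crosses ← the west ledge.
9. diplomat Green and diplomat Red cross → the east ledge.
10. diplomat Red crosses ← the west ledge.
11. diplomat Blue, diplomat Gold, and diplomat Red cross → the east ledge.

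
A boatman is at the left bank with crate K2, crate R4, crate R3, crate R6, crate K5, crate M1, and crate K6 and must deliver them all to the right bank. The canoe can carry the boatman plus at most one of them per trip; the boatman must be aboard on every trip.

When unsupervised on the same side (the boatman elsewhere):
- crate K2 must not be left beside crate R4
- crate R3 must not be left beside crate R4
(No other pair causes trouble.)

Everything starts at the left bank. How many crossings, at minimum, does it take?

15

Counting alone: the boatman can take at most 1 across per trip to the right bank, so moving all 7 needs at least 7 loaded trips out, with a return between consecutive ones — at least 13 crossings.
The safety rule pushes this higher. Following every safe sequence of crossings, the most of the 7 that can be at the right bank as the canoe arrives there on crossing 13 is 6 — never all 7.
So no plan with fewer than 15 crossings exists, and this one achieves 15:
1. Boatman goes to the right bank with crate R4.
2. Boatman goes back to the left bank alone.
3. Boatman goes to the right bank with crate K2.
4. Boatman goes back to the left bank with crate R4.
5. Boatman goes to the right bank with crate R3.
6. Boatman goes back to the left bank alone.
7. Boatman goes to the right bank with crate R6.
8. Boatman goes back to the left bank alone.
9. Boatman goes to the right bank with crate K5.
10. Boatman goes back to the left bank alone.
11. Boatman goes to the right bank with crate M1.
12. Boatman goes back to the left bank alone.
13. Boatman goes to the right bank with crate K6.
14. Boatman goes back to the left bank alone.
15. Boatman goes to the right bank with crate R4.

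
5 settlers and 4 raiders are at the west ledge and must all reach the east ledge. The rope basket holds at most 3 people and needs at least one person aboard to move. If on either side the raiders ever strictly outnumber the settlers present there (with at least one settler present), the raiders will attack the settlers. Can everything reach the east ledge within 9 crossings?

Yes

Yes — this plan uses 7 crossings (≤ 9):
1. 3 raiders → the east ledge.  (the west ledge: 5S 1R; the east ledge: 0S 3R)
2. 1 raider ← the west ledge.  (the west ledge: 5S 2R; the east ledge: 0S 2R)
3. 3 settlers → the east ledge.  (the west ledge: 2S 2R; the east ledge: 3S 2R)
4. 1 settler ← the west ledge.  (the west ledge: 3S 2R; the east ledge: 2S 2R)
5. 2 settlers and 1 raider → the east ledge.  (the west ledge: 1S 1R; the east ledge: 4S 3R)
6. 1 settler ← the west ledge.  (the west ledge: 2S 1R; the east ledge: 3S 3R)
7. 2 settlers and 1 raider → the east ledge.  (the west ledge: 0S 0R; the east ledge: 5S 4R)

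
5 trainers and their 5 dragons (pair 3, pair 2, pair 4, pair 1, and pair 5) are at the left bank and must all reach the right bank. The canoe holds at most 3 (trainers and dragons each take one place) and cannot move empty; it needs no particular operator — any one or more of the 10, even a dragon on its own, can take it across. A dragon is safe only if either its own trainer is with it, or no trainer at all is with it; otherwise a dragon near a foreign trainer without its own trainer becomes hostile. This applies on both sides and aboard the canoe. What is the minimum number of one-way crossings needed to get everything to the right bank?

Counting alone: each trip to the right bank takes at most 3 across and each return brings at least 1 back, so after t trips out (and t−1 returns) at most 3t − (t−1) of the 10 are across; that first reaches 10 at t = 5, so at least 9 crossings are needed.
The safety rule pushes this higher. Following every safe sequence of crossings, the most of the 10 that can be at the right bank as the canoe arrives there on crossing 9 is 9 — never all 10.
So no plan with fewer than 11 crossings exists, and this one achieves 11:
1. dragon 3 and trainer 3 cross → the right bank.
2. trainer 3 crosses ← the left bank.
3. dragon 1, dragon 2, and dragon 4 cross → the right bank.
4. dragon 3 crosses ← the left bank.
5. trainer 1, trainer 2, and trainer 4 cross → the right bank.
6. dragon 2 and trainer 2 cross ← the left bank.
7. trainer 2, trainer 3, and trainer 5 cross → the right bank.
8. dragon 4 crosses ← the left bank.
9. dragon 2 and dragon 3 cross → the right bank.
10. dragon 3 crosses ← the left bank.
11. dragon 3, dragon 4, and dragon 5 cross → the right bank.

11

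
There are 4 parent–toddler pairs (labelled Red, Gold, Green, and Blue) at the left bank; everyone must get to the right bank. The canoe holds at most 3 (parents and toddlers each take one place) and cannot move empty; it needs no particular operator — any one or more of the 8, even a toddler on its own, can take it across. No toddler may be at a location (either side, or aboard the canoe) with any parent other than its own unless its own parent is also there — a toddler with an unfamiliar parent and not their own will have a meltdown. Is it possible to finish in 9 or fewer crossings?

Yes — this plan uses 9 crossings (≤ 9):
1. parent Red and toddler Red cross → the right bank.
2. parent Red crosses ← the left bank.
3. parent Gold, parent Red, and toddler Gold cross → the right bank.
4. parent Red and toddler Red cross ← the left bank.
5. parent Blue, parent Green, and parent Red cross → the right bank.
6. toddler Gold crosses ← the left bank.
7. toddler Gold and toddler Red cross → the right bank.
8. toddler Red crosses ← the left bank.
9. toddler Blue, toddler Green, and toddler Red cross → the right bank.

Yes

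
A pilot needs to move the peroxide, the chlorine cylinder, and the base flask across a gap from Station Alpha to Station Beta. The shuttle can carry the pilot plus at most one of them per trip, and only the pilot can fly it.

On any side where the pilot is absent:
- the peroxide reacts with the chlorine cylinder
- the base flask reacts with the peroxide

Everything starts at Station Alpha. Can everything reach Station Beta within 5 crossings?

Counting alone: the pilot can take at most 1 across per trip to Station Beta, so moving all 3 needs at least 3 loaded trips out, with a return between consecutive ones — at least 5 crossings.
The safety rule pushes this higher. Following every safe sequence of crossings, the most of the 3 that can be at Station Beta as the shuttle arrives there on crossing 5 is 2 — never all 3.
So the move cannot be finished within 5 crossings. (The shortest complete plan takes 7:)
1. Pilot goes to Station Beta with the peroxide.  [Station Alpha: the base flask, the chlorine cylinder | Station Beta: the peroxide]
2. Pilot goes back to Station Alpha alone.  [Station Alpha: the base flask, the chlorine cylinder | Station Beta: the peroxide]
3. Pilot goes to Station Beta with the chlorine cylinder.  [Station Alpha: the base flask | Station Beta: the chlorine cylinder, the peroxide]
4. Pilot goes back to Station Alpha with the peroxide.  [Station Alpha: the base flask, the peroxide | Station Beta: the chlorine cylinder]
5. Pilot goes to Station Beta with the base flask.  [Station Alpha: the peroxide | Station Beta: the base flask, the chlorine cylinder]
6. Pilot goes back to Station Alpha alone.  [Station Alpha: the peroxide | Station Beta: the base flask, the chlorine cylinder]
7. Pilot goes to Station Beta with the peroxide.  [Station Alpha: — | Station Beta: the base flask, the chlorine cylinder, the peroxide]

No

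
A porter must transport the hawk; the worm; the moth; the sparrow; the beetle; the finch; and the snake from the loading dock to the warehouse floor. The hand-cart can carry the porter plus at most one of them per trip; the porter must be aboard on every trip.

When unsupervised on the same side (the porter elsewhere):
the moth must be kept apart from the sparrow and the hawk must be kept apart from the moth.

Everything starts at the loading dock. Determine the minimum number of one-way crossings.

15

Counting alone: the porter can take at most 1 across per trip to the warehouse floor, so moving all 7 needs at least 7 loaded trips out, with a return between consecutive ones — at least 13 crossings.
The safety rule pushes this higher. Following every safe sequence of crossings, the most of the 7 that can be at the warehouse floor as the hand-cart arrives there on crossing 13 is 6 — never all 7.
So no plan with fewer than 15 crossings exists, and this one achieves 15:
1. Porter goes to the warehouse floor with the moth.  [the loading dock: the beetle, the finch, the hawk, the snake, the sparrow, the worm | the warehouse floor: the moth]
2. Porter goes back to the loading dock alone.  [the loading dock: the beetle, the finch, the hawk, the snake, the sparrow, the worm | the warehouse floor: the moth]
3. Porter goes to the warehouse floor with the hawk.  [the loading dock: the beetle, the finch, the snake, the sparrow, the worm | the warehouse floor: the hawk, the moth]
4. Porter goes back to the loading dock with the moth.  [the loading dock: the beetle, the finch, the moth, the snake, the sparrow, the worm | the warehouse floor: the hawk]
5. Porter goes to the warehouse floor with the sparrow.  [the loading dock: the beetle, the finch, the moth, the snake, the worm | the warehouse floor: the hawk, the sparrow]
6. Porter goes back to the loading dock alone.  [the loading dock: the beetle, the finch, the moth, the snake, the worm | the warehouse floor: the hawk, the sparrow]
7. Porter goes to the warehouse floor with the worm.  [the loading dock: the beetle, the finch, the moth, the snake | the warehouse floor: the hawk, the sparrow, the worm]
8. Porter goes back to the loading dock alone.  [the loading dock: the beetle, the finch, the moth, the snake | the warehouse floor: the hawk, the sparrow, the worm]
9. Porter goes to the warehouse floor with the beetle.  [the loading dock: the finch, the moth, the snake | the warehouse floor: the beetle, the hawk, the sparrow, the worm]
10. Porter goes back to the loading dock alone.  [the loading dock: the finch, the moth, the snake | the warehouse floor: the beetle, the hawk, the sparrow, the worm]
11. Porter goes to the warehouse floor with the finch.  [the loading dock: the moth, the snake | the warehouse floor: the beetle, the finch, the hawk, the sparrow, the worm]
12. Porter goes back to the loading dock alone.  [the loading dock: the moth, the snake | the warehouse floor: the beetle, the finch, the hawk, the sparrow, the worm]
13. Porter goes to the warehouse floor with the snake.  [the loading dock: the moth | the warehouse floor: the beetle, the finch, the hawk, the snake, the sparrow, the worm]
14. Porter goes back to the loading dock alone.  [the loading dock: the moth | the warehouse floor: the beetle, the finch, the hawk, the snake, the sparrow, the worm]
15. Porter goes to the warehouse floor with the moth.  [the loading dock: — | the warehouse floor: the beetle, the finch, the hawk, the moth, the snake, the sparrow, the worm]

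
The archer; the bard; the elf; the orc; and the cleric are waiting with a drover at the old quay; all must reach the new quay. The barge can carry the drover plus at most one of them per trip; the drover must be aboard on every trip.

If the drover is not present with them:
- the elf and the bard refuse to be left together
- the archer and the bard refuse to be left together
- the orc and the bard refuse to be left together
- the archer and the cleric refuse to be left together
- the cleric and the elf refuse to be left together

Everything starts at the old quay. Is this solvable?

No

Whatever the first load, the items left behind include a forbidden pair without the drover. No opening move is safe, so no plan exists.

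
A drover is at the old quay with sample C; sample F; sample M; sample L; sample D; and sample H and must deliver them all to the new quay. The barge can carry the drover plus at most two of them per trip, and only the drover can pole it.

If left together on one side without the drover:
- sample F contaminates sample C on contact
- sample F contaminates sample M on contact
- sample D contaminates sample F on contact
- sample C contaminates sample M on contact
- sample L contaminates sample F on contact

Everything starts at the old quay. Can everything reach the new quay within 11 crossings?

Yes

Yes — this plan uses 9 crossings (≤ 11):
1. Drover goes to the new quay with sample C and sample F.  [the old quay: sample D, sample H, sample L, sample M | the new quay: sample C, sample F]
2. Drover goes back to the old quay with sample C.  [the old quay: sample C, sample D, sample H, sample L, sample M | the new quay: sample F]
3. Drover goes to the new quay with sample C and sample L.  [the old quay: sample D, sample H, sample M | the new quay: sample C, sample F, sample L]
4. Drover goes back to the old quay with sample F.  [the old quay: sample D, sample F, sample H, sample M | the new quay: sample C, sample L]
5. Drover goes to the new quay with sample D and sample F.  [the old quay: sample H, sample M | the new quay: sample C, sample D, sample F, sample L]
6. Drover goes back to the old quay with sample F.  [the old quay: sample F, sample H, sample M | the new quay: sample C, sample D, sample L]
7. Drover goes to the new quay with sample F and sample H.  [the old quay: sample M | the new quay: sample C, sample D, sample F, sample H, sample L]
8. Drover goes back to the old quay with sample F.  [the old quay: sample F, sample M | the new quay: sample C, sample D, sample H, sample L]
9. Drover goes to the new quay with sample F and sample M.  [the old quay: — | the new quay: sample C, sample D, sample F, sample H, sample L, sample M]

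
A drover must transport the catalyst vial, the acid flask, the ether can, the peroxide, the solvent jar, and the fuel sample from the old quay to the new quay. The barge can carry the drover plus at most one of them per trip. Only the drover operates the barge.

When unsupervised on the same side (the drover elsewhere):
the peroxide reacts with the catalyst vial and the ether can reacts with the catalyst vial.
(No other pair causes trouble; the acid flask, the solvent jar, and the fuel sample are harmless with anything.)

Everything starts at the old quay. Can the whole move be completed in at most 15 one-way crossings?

Yes

Yes — this plan uses 13 crossings (≤ 15):
1. Drover goes to the new quay with the catalyst vial.
2. Drover goes back to the old quay alone.
3. Drover goes to the new quay with the acid flask.
4. Drover goes back to the old quay alone.
5. Drover goes to the new quay with the ether can.
6. Drover goes back to the old quay with the catalyst vial.
7. Drover goes to the new quay with the peroxide.
8. Drover goes back to the old quay alone.
9. Drover goes to the new quay with the solvent jar.
10. Drover goes back to the old quay alone.
11. Drover goes to the new quay with the fuel sample.
12. Drover goes back to the old quay alone.
13. Drover goes to the new quay with the catalyst vial.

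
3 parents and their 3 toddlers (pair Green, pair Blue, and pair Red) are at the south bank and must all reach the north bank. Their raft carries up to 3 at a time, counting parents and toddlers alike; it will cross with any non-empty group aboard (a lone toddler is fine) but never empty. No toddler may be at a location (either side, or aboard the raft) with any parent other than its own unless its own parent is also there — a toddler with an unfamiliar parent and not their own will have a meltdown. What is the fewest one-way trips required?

5

Counting alone: each trip to the north bank takes at most 3 across and each return brings at least 1 back, so after t trips out (and t−1 returns) at most 3t − (t−1) of the 6 are across; that first reaches 6 at t = 3, so at least 5 crossings are needed.
The plan below uses exactly 5 crossings, so it is optimal:
1. parent Green and toddler Green cross → the north bank.
2. parent Green crosses ← the south bank.
3. parent Blue, parent Green, and parent Red cross → the north bank.
4. toddler Green crosses ← the south bank.
5. toddler Blue, toddler Green, and toddler Red cross → the north bank.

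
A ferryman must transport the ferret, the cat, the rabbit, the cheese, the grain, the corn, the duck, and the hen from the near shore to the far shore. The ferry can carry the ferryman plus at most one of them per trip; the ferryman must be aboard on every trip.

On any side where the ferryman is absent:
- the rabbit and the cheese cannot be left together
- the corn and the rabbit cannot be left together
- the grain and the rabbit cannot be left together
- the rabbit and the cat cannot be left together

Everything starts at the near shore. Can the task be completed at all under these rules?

Following every safe sequence of crossings from the start, the most of the 8 that can be at the far shore as the ferry arrives there on crossings 1, 3, 5, 7, 9 is 1, 2, 3, 4, 5 respectively; the best ever achieved is 5 of 8.
From crossing 11 on, no configuration arises that was not already reachable earlier: only 88 distinct safe configurations (who is on which side, and where the ferry is) can ever be reached, none of them has everyone across, and every continuation just revisits them. So no valid plan exists.

No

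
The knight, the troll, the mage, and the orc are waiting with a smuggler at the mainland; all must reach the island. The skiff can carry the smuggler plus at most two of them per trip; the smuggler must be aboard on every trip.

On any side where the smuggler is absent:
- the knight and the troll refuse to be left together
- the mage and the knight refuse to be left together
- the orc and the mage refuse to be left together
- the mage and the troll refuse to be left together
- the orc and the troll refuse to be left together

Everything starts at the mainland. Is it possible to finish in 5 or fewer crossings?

Yes

Yes — this plan uses 5 crossings (≤ 5):
1. Smuggler goes to the island with the mage and the troll.  [the mainland: the knight, the orc | the island: the mage, the troll]
2. Smuggler goes back to the mainland with the troll.  [the mainland: the knight, the orc, the troll | the island: the mage]
3. Smuggler goes to the island with the knight and the orc.  [the mainland: the troll | the island: the knight, the mage, the orc]
4. Smuggler goes back to the mainland with the mage.  [the mainland: the mage, the troll | the island: the knight, the orc]
5. Smuggler goes to the island with the mage and the troll.  [the mainland: — | the island: the knight, the mage, the orc, the troll]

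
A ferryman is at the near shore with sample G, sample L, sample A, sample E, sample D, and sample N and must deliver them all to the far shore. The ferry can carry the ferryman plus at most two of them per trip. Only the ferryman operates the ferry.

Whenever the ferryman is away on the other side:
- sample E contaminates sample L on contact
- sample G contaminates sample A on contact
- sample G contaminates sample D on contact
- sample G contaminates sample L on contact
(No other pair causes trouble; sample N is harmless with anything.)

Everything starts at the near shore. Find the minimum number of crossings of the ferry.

Counting alone: the ferryman can take at most 2 across per trip to the far shore, so moving all 6 needs at least 3 loaded trips out, with a return between consecutive ones — at least 5 crossings.
The safety rule pushes this higher. Following every safe sequence of crossings, the most of the 6 that can be at the far shore as the ferry arrives there on crossing 5 is 5 — never all 6.
So no plan with fewer than 7 crossings exists, and this one achieves 7:
1. Ferryman goes to the far shore with sample G and sample L.
2. Ferryman goes back to the near shore with sample G.
3. Ferryman goes to the far shore with sample A and sample G.
4. Ferryman goes back to the near shore with sample G.
5. Ferryman goes to the far shore with sample D and sample N.
6. Ferryman goes back to the near shore alone.
7. Ferryman goes to the far shore with sample E and sample G.

7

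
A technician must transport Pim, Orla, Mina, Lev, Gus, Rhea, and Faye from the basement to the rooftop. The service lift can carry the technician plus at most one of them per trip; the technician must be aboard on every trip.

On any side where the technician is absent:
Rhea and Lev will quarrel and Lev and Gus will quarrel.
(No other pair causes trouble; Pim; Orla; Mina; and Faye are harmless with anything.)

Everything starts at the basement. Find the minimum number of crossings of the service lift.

15

Counting alone: the technician can take at most 1 across per trip to the rooftop, so moving all 7 needs at least 7 loaded trips out, with a return between consecutive ones — at least 13 crossings.
The safety rule pushes this higher. Following every safe sequence of crossings, the most of the 7 that can be at the rooftop as the service lift arrives there on crossing 13 is 6 — never all 7.
So no plan with fewer than 15 crossings exists, and this one achieves 15:
1. Technician goes to the rooftop with Lev.  [the basement: Faye, Gus, Mina, Orla, Pim, Rhea | the rooftop: Lev]
2. Technician goes back to the basement alone.  [the basement: Faye, Gus, Mina, Orla, Pim, Rhea | the rooftop: Lev]
3. Technician goes to the rooftop with Pim.  [the basement: Faye, Gus, Mina, Orla, Rhea | the rooftop: Lev, Pim]
4. Technician goes back to the basement alone.  [the basement: Faye, Gus, Mina, Orla, Rhea | the rooftop: Lev, Pim]
5. Technician goes to the rooftop with Orla.  [the basement: Faye, Gus, Mina, Rhea | the rooftop: Lev, Orla, Pim]
6. Technician goes back to the basement alone.  [the basement: Faye, Gus, Mina, Rhea | the rooftop: Lev, Orla, Pim]
7. Technician goes to the rooftop with Mina.  [the basement: Faye, Gus, Rhea | the rooftop: Lev, Mina, Orla, Pim]
8. Technician goes back to the basement alone.  [the basement: Faye, Gus, Rhea | the rooftop: Lev, Mina, Orla, Pim]
9. Technician goes to the rooftop with Gus.  [the basement: Faye, Rhea | the rooftop: Gus, Lev, Mina, Orla, Pim]
10. Technician goes back to the basement with Lev.  [the basement: Faye, Lev, Rhea | the rooftop: Gus, Mina, Orla, Pim]
11. Technician goes to the rooftop with Rhea.  [the basement: Faye, Lev | the rooftop: Gus, Mina, Orla, Pim, Rhea]
12. Technician goes back to the basement alone.  [the basement: Faye, Lev | the rooftop: Gus, Mina, Orla, Pim, Rhea]
13. Technician goes to the rooftop with Faye.  [the basement: Lev | the rooftop: Faye, Gus, Mina, Orla, Pim, Rhea]
14. Technician goes back to the basement alone.  [the basement: Lev | the rooftop: Faye, Gus, Mina, Orla, Pim, Rhea]
15. Technician goes to the rooftop with Lev.  [the basement: — | the rooftop: Faye, Gus, Lev, Mina, Orla, Pim, Rhea]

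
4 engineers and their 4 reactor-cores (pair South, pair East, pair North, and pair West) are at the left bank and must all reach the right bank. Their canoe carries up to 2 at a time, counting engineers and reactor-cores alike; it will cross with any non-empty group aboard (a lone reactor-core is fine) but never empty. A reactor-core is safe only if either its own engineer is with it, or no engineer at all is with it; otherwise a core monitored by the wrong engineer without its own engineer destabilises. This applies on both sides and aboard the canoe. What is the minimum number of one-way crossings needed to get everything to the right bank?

Following every safe sequence of crossings from the start, the most of the 8 that can be at the right bank as the canoe arrives there on crossings 1, 3, 5 is 2, 3, 4 respectively; the best ever achieved is 4 of 8.
From crossing 7 on, no configuration arises that was not already reachable earlier: only 44 distinct safe configurations (who is on which side, and where the canoe is) can ever be reached, none of them has everyone across, and every continuation just revisits them. So no valid plan exists.

impossible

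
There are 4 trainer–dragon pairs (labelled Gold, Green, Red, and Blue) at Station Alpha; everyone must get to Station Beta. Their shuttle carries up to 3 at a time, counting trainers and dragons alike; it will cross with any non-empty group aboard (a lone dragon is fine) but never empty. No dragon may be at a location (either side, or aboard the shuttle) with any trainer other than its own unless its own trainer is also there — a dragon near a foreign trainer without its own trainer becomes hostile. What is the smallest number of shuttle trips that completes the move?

9

Counting alone: each trip to Station Beta takes at most 3 across and each return brings at least 1 back, so after t trips out (and t−1 returns) at most 3t − (t−1) of the 8 are across; that first reaches 8 at t = 4, so at least 7 crossings are needed.
The safety rule pushes this higher. Following every safe sequence of crossings, the most of the 8 that can be at Station Beta as the shuttle arrives there on crossing 7 is 7 — never all 8.
So no plan with fewer than 9 crossings exists, and this one achieves 9:
1. dragon Gold and trainer Gold cross → Station Beta.
2. trainer Gold crosses ← Station Alpha.
3. dragon Green, trainer Gold, and trainer Green cross → Station Beta.
4. dragon Gold and trainer Gold cross ← Station Alpha.
5. trainer Blue, trainer Gold, and trainer Red cross → Station Beta.
6. dragon Green crosses ← Station Alpha.
7. dragon Gold and dragon Green cross → Station Beta.
8. dragon Gold crosses ← Station Alpha.
9. dragon Blue, dragon Gold, and dragon Red cross → Station Beta.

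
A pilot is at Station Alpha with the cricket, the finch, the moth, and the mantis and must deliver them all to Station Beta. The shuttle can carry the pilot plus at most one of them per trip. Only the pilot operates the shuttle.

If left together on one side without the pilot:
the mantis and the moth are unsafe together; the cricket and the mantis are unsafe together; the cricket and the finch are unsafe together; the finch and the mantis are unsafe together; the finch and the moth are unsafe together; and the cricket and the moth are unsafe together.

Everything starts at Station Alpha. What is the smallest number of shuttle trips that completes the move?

Whatever the first load, the items left behind include a forbidden pair without the pilot. No opening move is safe, so no plan exists.

impossible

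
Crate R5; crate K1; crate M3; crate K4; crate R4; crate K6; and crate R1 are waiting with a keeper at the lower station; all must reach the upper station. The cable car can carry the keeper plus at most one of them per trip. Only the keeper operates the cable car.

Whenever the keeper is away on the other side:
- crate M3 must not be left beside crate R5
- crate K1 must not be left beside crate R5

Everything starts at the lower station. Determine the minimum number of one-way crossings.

15

Counting alone: the keeper can take at most 1 across per trip to the upper station, so moving all 7 needs at least 7 loaded trips out, with a return between consecutive ones — at least 13 crossings.
The safety rule pushes this higher. Following every safe sequence of crossings, the most of the 7 that can be at the upper station as the cable car arrives there on crossing 13 is 6 — never all 7.
So no plan with fewer than 15 crossings exists, and this one achieves 15:
1. Keeper goes to the upper station with crate R5.  [the lower station: crate K1, crate K4, crate K6, crate M3, crate R1, crate R4 | the upper station: crate R5]
2. Keeper goes back to the lower station alone.  [the lower station: crate K1, crate K4, crate K6, crate M3, crate R1, crate R4 | the upper station: crate R5]
3. Keeper goes to the upper station with crate K1.  [the lower station: crate K4, crate K6, crate M3, crate R1, crate R4 | the upper station: crate K1, crate R5]
4. Keeper goes back to the lower station with crate R5.  [the lower station: crate K4, crate K6, crate M3, crate R1, crate R4, crate R5 | the upper station: crate K1]
5. Keeper goes to the upper station with crate M3.  [the lower station: crate K4, crate K6, crate R1, crate R4, crate R5 | the upper station: crate K1, crate M3]
6. Keeper goes back to the lower station alone.  [the lower station: crate K4, crate K6, crate R1, crate R4, crate R5 | the upper station: crate K1, crate M3]
7. Keeper goes to the upper station with crate K4.  [the lower station: crate K6, crate R1, crate R4, crate R5 | the upper station: crate K1, crate K4, crate M3]
8. Keeper goes back to the lower station alone.  [the lower station: crate K6, crate R1, crate R4, crate R5 | the upper station: crate K1, crate K4, crate M3]
9. Keeper goes to the upper station with crate R4.  [the lower station: crate K6, crate R1, crate R5 | the upper station: crate K1, crate K4, crate M3, crate R4]
10. Keeper goes back to the lower station alone.  [the lower station: crate K6, crate R1, crate R5 | the upper station: crate K1, crate K4, crate M3, crate R4]
11. Keeper goes to the upper station with crate K6.  [the lower station: crate R1, crate R5 | the upper station: crate K1, crate K4, crate K6, crate M3, crate R4]
12. Keeper goes back to the lower station alone.  [the lower station: crate R1, crate R5 | the upper station: crate K1, crate K4, crate K6, crate M3, crate R4]
13. Keeper goes to the upper station with crate R1.  [the lower station: crate R5 | the upper station: crate K1, crate K4, crate K6, crate M3, crate R1, crate R4]
14. Keeper goes back to the lower station alone.  [the lower station: crate R5 | the upper station: crate K1, crate K4, crate K6, crate M3, crate R1, crate R4]
15. Keeper goes to the upper station with crate R5.  [the lower station: — | the upper station: crate K1, crate K4, crate K6, crate M3, crate R1, crate R4, crate R5]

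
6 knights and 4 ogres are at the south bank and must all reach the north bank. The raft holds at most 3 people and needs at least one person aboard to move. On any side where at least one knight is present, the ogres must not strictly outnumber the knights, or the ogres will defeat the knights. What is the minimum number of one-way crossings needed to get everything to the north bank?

Counting alone: each trip to the north bank takes at most 3 across and each return brings at least 1 back, so after t trips out (and t−1 returns) at most 3t − (t−1) of the 10 are across; that first reaches 10 at t = 5, so at least 9 crossings are needed.
The plan below uses exactly 9 crossings, so it is optimal:
1. 2 ogres → the north bank.  (the south bank: 6K 2O; the north bank: 0K 2O)
2. 1 ogre ← the south bank.  (the south bank: 6K 3O; the north bank: 0K 1O)
3. 3 ogres → the north bank.  (the south bank: 6K 0O; the north bank: 0K 4O)
4. 1 ogre ← the south bank.  (the south bank: 6K 1O; the north bank: 0K 3O)
5. 3 knights → the north bank.  (the south bank: 3K 1O; the north bank: 3K 3O)
6. 1 ogre ← the south bank.  (the south bank: 3K 2O; the north bank: 3K 2O)
7. 1 knight and 2 ogres → the north bank.  (the south bank: 2K 0O; the north bank: 4K 4O)
8. 1 ogre ← the south bank.  (the south bank: 2K 1O; the north bank: 4K 3O)
9. 2 knights and 1 ogre → the north bank.  (the south bank: 0K 0O; the north bank: 6K 4O)

9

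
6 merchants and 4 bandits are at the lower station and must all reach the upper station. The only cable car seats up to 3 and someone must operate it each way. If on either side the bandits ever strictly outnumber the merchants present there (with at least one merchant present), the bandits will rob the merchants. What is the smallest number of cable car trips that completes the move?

Counting alone: each trip to the upper station takes at most 3 across and each return brings at least 1 back, so after t trips out (and t−1 returns) at most 3t − (t−1) of the 10 are across; that first reaches 10 at t = 5, so at least 9 crossings are needed.
The plan below uses exactly 9 crossings, so it is optimal:
1. 2 bandits → the upper station.  (the lower station: 6M 2B; the upper station: 0M 2B)
2. 1 bandit ← the lower station.  (the lower station: 6M 3B; the upper station: 0M 1B)
3. 3 bandits → the upper station.  (the lower station: 6M 0B; the upper station: 0M 4B)
4. 1 bandit ← the lower station.  (the lower station: 6M 1B; the upper station: 0M 3B)
5. 3 merchants → the upper station.  (the lower station: 3M 1B; the upper station: 3M 3B)
6. 1 bandit ← the lower station.  (the lower station: 3M 2B; the upper station: 3M 2B)
7. 1 merchant and 2 bandits → the upper station.  (the lower station: 2M 0B; the upper station: 4M 4B)
8. 1 bandit ← the lower station.  (the lower station: 2M 1B; the upper station: 4M 3B)
9. 2 merchants and 1 bandit → the upper station.  (the lower station: 0M 0B; the upper station: 6M 4B)

9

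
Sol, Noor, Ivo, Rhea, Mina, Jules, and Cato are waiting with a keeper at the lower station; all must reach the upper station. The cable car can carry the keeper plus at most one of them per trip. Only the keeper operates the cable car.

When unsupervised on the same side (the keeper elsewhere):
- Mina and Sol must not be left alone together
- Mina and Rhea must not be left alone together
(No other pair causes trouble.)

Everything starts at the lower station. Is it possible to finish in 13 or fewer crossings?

Counting alone: the keeper can take at most 1 across per trip to the upper station, so moving all 7 needs at least 7 loaded trips out, with a return between consecutive ones — at least 13 crossings.
The safety rule pushes this higher. Following every safe sequence of crossings, the most of the 7 that can be at the upper station as the cable car arrives there on crossing 13 is 6 — never all 7.
So the move cannot be finished within 13 crossings. (The shortest complete plan takes 15:)
1. Keeper goes to the upper station with Mina.
2. Keeper goes back to the lower station alone.
3. Keeper goes to the upper station with Sol.
4. Keeper goes back to the lower station with Mina.
5. Keeper goes to the upper station with Rhea.
6. Keeper goes back to the lower station alone.
7. Keeper goes to the upper station with Noor.
8. Keeper goes back to the lower station alone.
9. Keeper goes to the upper station with Ivo.
10. Keeper goes back to the lower station alone.
11. Keeper goes to the upper station with Jules.
12. Keeper goes back to the lower station alone.
13. Keeper goes to the upper station with Cato.
14. Keeper goes back to the lower station alone.
15. Keeper goes to the upper station with Mina.

No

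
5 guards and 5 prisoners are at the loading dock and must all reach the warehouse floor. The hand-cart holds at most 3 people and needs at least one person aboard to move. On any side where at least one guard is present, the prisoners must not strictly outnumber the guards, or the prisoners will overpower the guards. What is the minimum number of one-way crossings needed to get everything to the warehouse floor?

11

Counting alone: each trip to the warehouse floor takes at most 3 across and each return brings at least 1 back, so after t trips out (and t−1 returns) at most 3t − (t−1) of the 10 are across; that first reaches 10 at t = 5, so at least 9 crossings are needed.
The safety rule pushes this higher. Following every safe sequence of crossings, the most of the 10 that can be at the warehouse floor as the hand-cart arrives there on crossing 9 is 9 — never all 10.
So no plan with fewer than 11 crossings exists, and this one achieves 11:
1. 2 prisoners → the warehouse floor.  (the loading dock: 5G 3P; the warehouse floor: 0G 2P)
2. 1 prisoner ← the loading dock.  (the loading dock: 5G 4P; the warehouse floor: 0G 1P)
3. 3 prisoners → the warehouse floor.  (the loading dock: 5G 1P; the warehouse floor: 0G 4P)
4. 1 prisoner ← the loading dock.  (the loading dock: 5G 2P; the warehouse floor: 0G 3P)
5. 3 guards → the warehouse floor.  (the loading dock: 2G 2P; the warehouse floor: 3G 3P)
6. 1 guard and 1 prisoner ← the loading dock.  (the loading dock: 3G 3P; the warehouse floor: 2G 2P)
7. 3 guards → the warehouse floor.  (the loading dock: 0G 3P; the warehouse floor: 5G 2P)
8. 1 prisoner ← the loading dock.  (the loading dock: 0G 4P; the warehouse floor: 5G 1P)
9. 2 prisoners → the warehouse floor.  (the loading dock: 0G 2P; the warehouse floor: 5G 3P)
10. 1 prisoner ← the loading dock.  (the loading dock: 0G 3P; the warehouse floor: 5G 2P)
11. 3 prisoners → the warehouse floor.  (the loading dock: 0G 0P; the warehouse floor: 5G 5P)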